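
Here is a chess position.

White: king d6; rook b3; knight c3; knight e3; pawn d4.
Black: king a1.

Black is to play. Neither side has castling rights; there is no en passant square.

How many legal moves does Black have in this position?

Black to move; king on a1.
In check: no.
Legal moves: none.
Count: 0.

0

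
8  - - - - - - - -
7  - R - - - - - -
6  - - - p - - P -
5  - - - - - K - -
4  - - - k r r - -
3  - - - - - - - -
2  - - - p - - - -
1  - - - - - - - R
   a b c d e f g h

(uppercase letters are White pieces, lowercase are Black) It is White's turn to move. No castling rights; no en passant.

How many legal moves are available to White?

1

White to move; king on f5.
In check: yes, from the black rook on f4.
Legal moves: Kg5.
Count: 1.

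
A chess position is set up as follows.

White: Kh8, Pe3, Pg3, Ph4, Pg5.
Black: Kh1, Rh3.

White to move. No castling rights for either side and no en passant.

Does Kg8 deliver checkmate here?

no

After Kg8: black king on h1; in check: no.
Black is not in check, so this cannot be checkmate.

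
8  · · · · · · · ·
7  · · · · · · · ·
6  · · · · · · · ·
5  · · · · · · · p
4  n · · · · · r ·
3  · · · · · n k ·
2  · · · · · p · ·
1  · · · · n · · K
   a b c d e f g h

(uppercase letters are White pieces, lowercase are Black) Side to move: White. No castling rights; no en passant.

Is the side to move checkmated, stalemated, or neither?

stalemate

White to move; white king on h1.
In check: no.
King squares — g1: attacked by Pf2; g2: attacked by Ne1; h2: attacked by Nf3.
Legal moves for White: none.
Not in check and no legal moves → stalemate.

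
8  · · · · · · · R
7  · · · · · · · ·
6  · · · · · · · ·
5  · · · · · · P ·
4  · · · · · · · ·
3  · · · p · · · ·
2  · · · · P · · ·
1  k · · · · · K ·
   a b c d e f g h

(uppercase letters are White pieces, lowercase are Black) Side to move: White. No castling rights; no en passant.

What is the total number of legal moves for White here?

23

White to move; king on g1.
In check: no.
Legal moves: Rg8, Rf8, Re8, Rd8, Rc8, Rb8, Ra8+, Rh7, Rh6, Rh5, Rh4, Rh3, Rh2, Rh1, Kh2, Kg2, Kf2, Kh1, Kf1, exd3, g6, e3, e4.
Count: 23.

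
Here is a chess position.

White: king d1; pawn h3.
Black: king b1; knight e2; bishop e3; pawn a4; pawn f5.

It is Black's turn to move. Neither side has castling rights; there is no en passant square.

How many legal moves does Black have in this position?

22

Black to move; king on b1.
In check: no.
Legal moves: Ba7, Bh6, Bb6, Bg5, Bc5, Bf4, Bd4, Bf2, Bd2, Bg1, Bc1, Nf4, Nd4, Ng3, Nc3+, Ng1, Nc1, Kb2, Ka2, Ka1, f4, a3.
Count: 22.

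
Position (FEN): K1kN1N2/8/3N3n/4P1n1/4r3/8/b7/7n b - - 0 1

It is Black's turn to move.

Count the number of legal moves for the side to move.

Black to move; king on c8.
In check: yes, from the white knight on d6.
Legal moves: Kxd8, Kc7.
Count: 2.

2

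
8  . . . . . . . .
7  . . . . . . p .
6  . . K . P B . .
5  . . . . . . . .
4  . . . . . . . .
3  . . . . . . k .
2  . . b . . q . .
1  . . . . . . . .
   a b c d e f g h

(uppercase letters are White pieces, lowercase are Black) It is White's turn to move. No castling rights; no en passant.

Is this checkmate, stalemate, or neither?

White to move; white king on c6.
In check: no.
Legal moves for White: Bd8, Bxg7, Be7, Bg5, Be5+, Bh4+, Bd4, Bc3, Bb2, Ba1, Kd7, Kc7, Kb7, Kd6, Kd5, Kb5, e7.
White has 17 legal moves and is not in check → neither.

neither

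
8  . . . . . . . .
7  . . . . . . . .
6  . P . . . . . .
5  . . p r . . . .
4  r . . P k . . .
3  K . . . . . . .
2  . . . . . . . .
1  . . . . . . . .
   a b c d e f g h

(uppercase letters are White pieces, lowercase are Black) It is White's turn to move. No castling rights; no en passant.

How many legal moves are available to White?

3

White to move; king on a3.
In check: yes, from the black rook on a4.
Legal moves: Kxa4, Kb3, Kb2.
Count: 3.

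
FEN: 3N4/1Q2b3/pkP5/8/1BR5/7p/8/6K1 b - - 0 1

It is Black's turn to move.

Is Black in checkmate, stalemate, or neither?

Black to move; black king on b6.
In check: yes, from the white queen on b7.
King squares — a5: attacked by Bb4; b5: attacked by Qb7; c5: attacked by Bb4; a6: own pawn; c6: attacked by Rc4; a7: attacked by Qb7; b7: attacked by Pc6; c7: attacked by Qb7.
Legal moves for Black: none.
In check with no legal moves → checkmate.

checkmate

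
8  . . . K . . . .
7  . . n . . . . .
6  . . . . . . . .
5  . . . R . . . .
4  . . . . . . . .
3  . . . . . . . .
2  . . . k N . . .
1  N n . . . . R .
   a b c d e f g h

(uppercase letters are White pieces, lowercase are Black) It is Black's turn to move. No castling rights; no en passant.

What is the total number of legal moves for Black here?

3

Black to move; king on d2.
In check: yes, from the white rook on d5.
Legal moves: Ke3, Kxe2, Nxd5.
Count: 3.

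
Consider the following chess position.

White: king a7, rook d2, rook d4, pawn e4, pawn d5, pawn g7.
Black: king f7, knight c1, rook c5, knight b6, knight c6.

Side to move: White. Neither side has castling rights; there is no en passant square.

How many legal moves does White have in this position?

4

White to move; king on a7.
In check: yes, from the black knight on c6.
Legal moves: Kb7, Kxb6, Ka6, dxc6.
Count: 4.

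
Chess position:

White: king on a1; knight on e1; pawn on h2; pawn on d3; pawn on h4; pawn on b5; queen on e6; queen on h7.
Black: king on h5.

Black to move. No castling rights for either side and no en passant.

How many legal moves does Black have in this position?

Black to move; king on h5.
In check: yes, from the white queen on h7.
Legal moves: none.
Count: 0.

0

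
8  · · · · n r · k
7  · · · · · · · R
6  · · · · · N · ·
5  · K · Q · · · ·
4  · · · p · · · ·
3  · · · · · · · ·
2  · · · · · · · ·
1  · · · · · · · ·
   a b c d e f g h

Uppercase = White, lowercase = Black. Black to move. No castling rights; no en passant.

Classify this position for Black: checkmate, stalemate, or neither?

checkmate

Black to move; black king on h8.
In check: yes, from the white rook on h7.
King squares — g7: attacked by Rh7; h7: attacked by Nf6; g8: attacked by Qd5.
Legal moves for Black: none.
In check with no legal moves → checkmate.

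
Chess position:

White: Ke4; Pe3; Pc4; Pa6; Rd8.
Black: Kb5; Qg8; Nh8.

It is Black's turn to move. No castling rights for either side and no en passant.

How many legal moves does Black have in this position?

Black to move; king on b5.
In check: yes, from the white pawn on c4.
Legal moves: Kc6, Kb6, Kxa6, Kc5, Ka5, Kxc4, Kb4, Ka4, Qxc4+.
Count: 9.

9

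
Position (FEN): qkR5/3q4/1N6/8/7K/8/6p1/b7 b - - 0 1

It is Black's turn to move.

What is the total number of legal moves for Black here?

3

Black to move; king on b8.
In check: yes, from the white rook on c8.
Legal moves: Kb7, Ka7, Qxc8.
Count: 3.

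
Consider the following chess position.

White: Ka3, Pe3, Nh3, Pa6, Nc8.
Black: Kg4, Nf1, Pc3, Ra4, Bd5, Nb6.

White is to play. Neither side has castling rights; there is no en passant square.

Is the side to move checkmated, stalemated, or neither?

White to move; white king on a3.
In check: yes, from the black rook on a4.
King squares — a2: attacked by Ra4; b2: attacked by Pc3; b3: attacked by Bd5; a4: attacked by Nb6; b4: attacked by Ra4.
Legal moves for White: none.
In check with no legal moves → checkmate.

checkmate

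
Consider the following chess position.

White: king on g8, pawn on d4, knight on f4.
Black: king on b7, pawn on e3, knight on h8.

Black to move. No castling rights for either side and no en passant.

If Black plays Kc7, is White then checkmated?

no

After Kc7: white king on g8; in check: no.
White is not in check, so this cannot be checkmate.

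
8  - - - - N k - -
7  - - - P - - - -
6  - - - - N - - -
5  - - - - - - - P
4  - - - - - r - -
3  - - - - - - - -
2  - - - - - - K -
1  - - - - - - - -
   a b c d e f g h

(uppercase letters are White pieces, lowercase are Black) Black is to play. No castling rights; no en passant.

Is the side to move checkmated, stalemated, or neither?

Black to move; black king on f8.
In check: yes, from the white knight on e6.
King squares — e7: available; f7: available; g7: attacked by Ne6; e8: attacked by Pd7; g8: available.
Legal moves for Black: Kg8, Kf7, Ke7.
Black is in check but has 3 legal moves → neither.

neither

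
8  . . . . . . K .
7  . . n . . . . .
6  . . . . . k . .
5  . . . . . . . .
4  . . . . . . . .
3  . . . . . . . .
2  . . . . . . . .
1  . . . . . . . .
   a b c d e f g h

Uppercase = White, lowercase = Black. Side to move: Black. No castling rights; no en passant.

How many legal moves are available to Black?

12

Black to move; king on f6.
In check: no.
Legal moves: Ne8, Na8, Ne6, Na6, Nd5, Nb5, Ke7, Kg6, Ke6, Kg5, Kf5, Ke5.
Count: 12.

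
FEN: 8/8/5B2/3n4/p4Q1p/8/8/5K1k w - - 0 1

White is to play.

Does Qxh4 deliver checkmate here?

After Qxh4: black king on h1; in check: yes, from the white queen on h4.
King squares — g1: attacked by Kf1; g2: attacked by Kf1; h2: attacked by Qh4.
Black has no legal moves → checkmate.

yes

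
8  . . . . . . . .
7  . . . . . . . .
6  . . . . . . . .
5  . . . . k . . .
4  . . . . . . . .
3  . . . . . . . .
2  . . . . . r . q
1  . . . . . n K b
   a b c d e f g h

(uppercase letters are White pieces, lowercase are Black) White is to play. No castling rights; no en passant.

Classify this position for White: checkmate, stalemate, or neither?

White to move; white king on g1.
In check: yes, from the black queen on h2.
King squares — f1: attacked by Rf2; h1: attacked by Qh2; f2: attacked by Qh2; g2: attacked by Bh1; h2: attacked by Nf1.
Legal moves for White: none.
In check with no legal moves → checkmate.

checkmate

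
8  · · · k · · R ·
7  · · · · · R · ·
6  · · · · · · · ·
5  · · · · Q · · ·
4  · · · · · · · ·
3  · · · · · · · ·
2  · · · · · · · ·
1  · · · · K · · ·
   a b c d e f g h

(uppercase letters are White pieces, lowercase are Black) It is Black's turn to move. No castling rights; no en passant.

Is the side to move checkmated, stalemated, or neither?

checkmate

Black to move; black king on d8.
In check: yes, from the white rook on g8.
King squares — c7: attacked by Qe5; d7: attacked by Rf7; e7: attacked by Qe5; c8: attacked by Rg8; e8: attacked by Qe5.
Legal moves for Black: none.
In check with no legal moves → checkmate.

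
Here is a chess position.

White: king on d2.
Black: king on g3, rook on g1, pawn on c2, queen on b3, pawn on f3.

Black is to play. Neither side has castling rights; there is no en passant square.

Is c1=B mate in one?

yes

After c1=B: white king on d2; in check: yes, from the black bishop on c1.
King squares — c1: attacked by Rg1; d1: attacked by Rg1; e1: attacked by Rg1; c2: attacked by Qb3; e2: attacked by Pf3; c3: attacked by Qb3; d3: attacked by Qb3; e3: attacked by Bc1.
White has no legal moves → checkmate.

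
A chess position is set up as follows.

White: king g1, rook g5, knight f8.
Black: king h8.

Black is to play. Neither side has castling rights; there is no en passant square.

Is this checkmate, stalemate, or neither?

stalemate

Black to move; black king on h8.
In check: no.
King squares — g7: attacked by Rg5; h7: attacked by Nf8; g8: attacked by Rg5.
Legal moves for Black: none.
Not in check and no legal moves → stalemate.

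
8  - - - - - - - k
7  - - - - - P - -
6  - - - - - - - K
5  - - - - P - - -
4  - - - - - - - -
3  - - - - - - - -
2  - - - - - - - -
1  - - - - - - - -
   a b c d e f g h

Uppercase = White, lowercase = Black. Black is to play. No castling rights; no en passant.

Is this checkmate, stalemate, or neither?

Black to move; black king on h8.
In check: no.
King squares — g7: attacked by Kh6; h7: attacked by Kh6; g8: attacked by Pf7.
Legal moves for Black: none.
Not in check and no legal moves → stalemate.

stalemate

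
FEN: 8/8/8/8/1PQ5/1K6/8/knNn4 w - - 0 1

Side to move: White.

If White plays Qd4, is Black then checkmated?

After Qd4: black king on a1; in check: yes, from the white queen on d4.
Black has 3 legal replies: Ndc3, Nb2, Nbc3.
In check but a legal move exists → not checkmate.

no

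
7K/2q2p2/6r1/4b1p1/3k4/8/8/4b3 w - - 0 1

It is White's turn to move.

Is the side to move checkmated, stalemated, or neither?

White to move; white king on h8.
In check: yes, from the black bishop on e5.
Legal moves for White: Kh7.
White is in check but has 1 legal move → neither.

neither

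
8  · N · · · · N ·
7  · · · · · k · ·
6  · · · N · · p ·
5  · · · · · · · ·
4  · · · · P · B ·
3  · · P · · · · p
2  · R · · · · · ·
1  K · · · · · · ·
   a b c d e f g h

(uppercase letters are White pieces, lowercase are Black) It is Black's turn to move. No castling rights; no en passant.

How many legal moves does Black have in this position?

3

Black to move; king on f7.
In check: yes, from the white knight on d6.
Legal moves: Kxg8, Kf8, Kg7.
Count: 3.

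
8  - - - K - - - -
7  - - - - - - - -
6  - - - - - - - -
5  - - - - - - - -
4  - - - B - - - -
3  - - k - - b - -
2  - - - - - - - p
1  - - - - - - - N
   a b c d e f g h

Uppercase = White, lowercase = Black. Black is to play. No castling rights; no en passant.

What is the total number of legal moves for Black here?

7

Black to move; king on c3.
In check: yes, from the white bishop on d4.
Legal moves: Kxd4, Kc4, Kb4, Kd3, Kb3, Kd2, Kc2.
Count: 7.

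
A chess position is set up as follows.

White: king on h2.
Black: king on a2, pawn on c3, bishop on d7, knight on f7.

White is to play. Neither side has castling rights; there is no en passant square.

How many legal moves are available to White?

4

White to move; king on h2.
In check: no.
Legal moves: Kg3, Kg2, Kh1, Kg1.
Count: 4.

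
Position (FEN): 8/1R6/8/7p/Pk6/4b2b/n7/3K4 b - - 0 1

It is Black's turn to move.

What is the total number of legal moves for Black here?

7

Black to move; king on b4.
In check: yes, from the white rook on b7.
Legal moves: Kc5, Ka5, Kc4, Kxa4, Kc3, Ka3, Bb6.
Count: 7.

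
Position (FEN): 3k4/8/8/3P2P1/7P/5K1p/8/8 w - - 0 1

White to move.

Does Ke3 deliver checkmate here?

After Ke3: black king on d8; in check: no.
Black is not in check, so this cannot be checkmate.

no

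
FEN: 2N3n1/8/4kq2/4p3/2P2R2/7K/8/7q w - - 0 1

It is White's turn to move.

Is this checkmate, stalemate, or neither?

White to move; white king on h3.
In check: yes, from the black queen on h1.
Legal moves for White: Kg4, Kg3.
White is in check but has 2 legal moves → neither.

neither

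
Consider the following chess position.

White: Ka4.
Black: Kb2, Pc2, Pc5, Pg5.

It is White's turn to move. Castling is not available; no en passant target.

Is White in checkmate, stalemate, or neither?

White to move; white king on a4.
In check: no.
Legal moves for White: Kb5, Ka5.
White has 2 legal moves and is not in check → neither.

neither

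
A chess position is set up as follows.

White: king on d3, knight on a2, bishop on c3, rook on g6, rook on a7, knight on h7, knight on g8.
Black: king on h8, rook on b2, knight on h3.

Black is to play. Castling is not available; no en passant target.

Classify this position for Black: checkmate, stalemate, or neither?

Black to move; black king on h8.
In check: yes, from the white bishop on c3.
King squares — g7: attacked by Bc3; h7: attacked by Ra7; g8: attacked by Rg6.
Legal moves for Black: none.
In check with no legal moves → checkmate.

checkmate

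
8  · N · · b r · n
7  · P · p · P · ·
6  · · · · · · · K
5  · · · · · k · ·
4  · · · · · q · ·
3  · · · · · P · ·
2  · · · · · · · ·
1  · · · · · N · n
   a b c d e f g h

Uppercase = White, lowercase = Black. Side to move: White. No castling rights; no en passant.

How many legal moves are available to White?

White to move; king on h6.
In check: yes, from the black queen on f4.
Legal moves: Kh7, Kg7, Kh5.
Count: 3.

3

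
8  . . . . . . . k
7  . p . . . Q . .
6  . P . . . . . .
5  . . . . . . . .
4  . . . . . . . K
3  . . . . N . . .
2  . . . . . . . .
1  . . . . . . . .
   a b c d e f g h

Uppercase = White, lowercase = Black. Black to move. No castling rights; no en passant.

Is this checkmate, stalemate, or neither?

stalemate

Black to move; black king on h8.
In check: no.
King squares — g7: attacked by Qf7; h7: attacked by Qf7; g8: attacked by Qf7.
Legal moves for Black: none.
Not in check and no legal moves → stalemate.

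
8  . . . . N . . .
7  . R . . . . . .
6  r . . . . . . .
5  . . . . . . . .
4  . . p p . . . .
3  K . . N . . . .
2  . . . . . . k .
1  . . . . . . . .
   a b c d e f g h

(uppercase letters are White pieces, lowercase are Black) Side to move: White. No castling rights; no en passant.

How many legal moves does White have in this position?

White to move; king on a3.
In check: yes, from the black rook on a6.
Legal moves: Kb4, Kb2.
Count: 2.

2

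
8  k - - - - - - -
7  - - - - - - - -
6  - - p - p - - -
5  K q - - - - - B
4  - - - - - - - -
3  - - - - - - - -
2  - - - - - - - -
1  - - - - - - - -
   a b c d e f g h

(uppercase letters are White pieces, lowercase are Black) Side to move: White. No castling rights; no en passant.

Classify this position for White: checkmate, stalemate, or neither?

White to move; white king on a5.
In check: yes, from the black queen on b5.
King squares — a4: attacked by Qb5; b4: attacked by Qb5; b5: attacked by Pc6; a6: attacked by Qb5; b6: attacked by Qb5.
Legal moves for White: none.
In check with no legal moves → checkmate.

checkmate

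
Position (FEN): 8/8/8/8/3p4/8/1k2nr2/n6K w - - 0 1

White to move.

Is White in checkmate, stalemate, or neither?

stalemate

White to move; white king on h1.
In check: no.
King squares — g1: attacked by Ne2; g2: attacked by Rf2; h2: attacked by Rf2.
Legal moves for White: none.
Not in check and no legal moves → stalemate.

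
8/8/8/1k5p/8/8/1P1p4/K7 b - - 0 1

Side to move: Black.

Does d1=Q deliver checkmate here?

After d1=Q: white king on a1; in check: yes, from the black queen on d1.
White has 1 legal reply: Ka2.
In check but a legal move exists → not checkmate.

no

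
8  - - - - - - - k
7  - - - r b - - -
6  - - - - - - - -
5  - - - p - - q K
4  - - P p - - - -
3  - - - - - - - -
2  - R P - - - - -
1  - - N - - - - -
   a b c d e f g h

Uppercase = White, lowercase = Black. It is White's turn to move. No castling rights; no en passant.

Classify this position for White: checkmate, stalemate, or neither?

White to move; white king on h5.
In check: yes, from the black queen on g5.
King squares — g4: attacked by Qg5; h4: attacked by Qg5; g5: attacked by Be7; g6: attacked by Qg5; h6: attacked by Qg5.
Legal moves for White: none.
In check with no legal moves → checkmate.

checkmate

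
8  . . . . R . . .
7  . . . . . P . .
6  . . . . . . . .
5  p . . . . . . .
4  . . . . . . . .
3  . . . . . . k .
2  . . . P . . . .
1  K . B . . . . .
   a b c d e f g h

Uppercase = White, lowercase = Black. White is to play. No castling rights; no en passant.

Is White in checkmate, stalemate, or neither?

neither

White to move; white king on a1.
In check: no.
Legal moves for White include: Rh8, Rg8+, Rf8, Rd8, Rc8, Rb8, Ra8, Re7, Re6, Re5, Re4, Re3+, Re2, Re1, Ba3, Bb2, Kb2, Ka2, ... (list truncated; more exist).
White has legal moves and is not in check → neither.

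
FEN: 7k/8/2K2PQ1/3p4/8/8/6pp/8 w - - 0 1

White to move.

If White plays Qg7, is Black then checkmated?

yes

After Qg7: black king on h8; in check: yes, from the white queen on g7.
King squares — g7: attacked by Pf6; h7: attacked by Qg7; g8: attacked by Qg7.
Black has no legal moves → checkmate.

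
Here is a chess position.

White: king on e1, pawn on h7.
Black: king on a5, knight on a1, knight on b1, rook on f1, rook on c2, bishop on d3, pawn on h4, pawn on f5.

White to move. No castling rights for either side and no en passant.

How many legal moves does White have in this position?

0

White to move; king on e1.
In check: yes, from the black rook on f1.
Legal moves: none.
Count: 0.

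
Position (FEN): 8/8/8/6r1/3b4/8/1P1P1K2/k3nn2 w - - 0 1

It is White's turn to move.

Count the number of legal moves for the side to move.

3

White to move; king on f2.
In check: yes, from the black bishop on d4.
Legal moves: Ke2, Kxf1, Kxe1.
Count: 3.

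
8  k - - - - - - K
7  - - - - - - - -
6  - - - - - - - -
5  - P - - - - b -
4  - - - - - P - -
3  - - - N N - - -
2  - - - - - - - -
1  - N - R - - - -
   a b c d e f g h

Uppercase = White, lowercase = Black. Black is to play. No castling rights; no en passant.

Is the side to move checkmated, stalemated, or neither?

Black to move; black king on a8.
In check: no.
Legal moves for Black: Kb8, Kb7, Ka7, Bd8, Be7, Bh6, Bf6+, Bh4, Bxf4.
Black has 9 legal moves and is not in check → neither.

neither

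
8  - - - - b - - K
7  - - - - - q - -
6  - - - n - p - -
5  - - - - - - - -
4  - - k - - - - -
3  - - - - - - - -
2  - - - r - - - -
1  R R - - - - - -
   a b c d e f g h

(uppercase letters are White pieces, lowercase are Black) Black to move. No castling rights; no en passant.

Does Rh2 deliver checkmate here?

yes

After Rh2: white king on h8; in check: yes, from the black rook on h2.
King squares — g7: attacked by Qf7; h7: attacked by Rh2; g8: attacked by Qf7.
White has no legal moves → checkmate.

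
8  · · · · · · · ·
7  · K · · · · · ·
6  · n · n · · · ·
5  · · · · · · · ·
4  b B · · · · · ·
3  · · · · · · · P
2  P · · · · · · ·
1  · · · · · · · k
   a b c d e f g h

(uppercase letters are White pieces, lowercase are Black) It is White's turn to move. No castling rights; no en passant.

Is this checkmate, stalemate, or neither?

neither

White to move; white king on b7.
In check: yes, from the black knight on d6.
King squares — a6: available; b6: available; c6: attacked by Ba4; a7: available; c7: available; a8: attacked by Nb6; b8: available; c8: attacked by Nb6.
Legal moves for White: Kb8, Kc7, Ka7, Kxb6, Ka6, Bxd6.
White is in check but has 6 legal moves → neither.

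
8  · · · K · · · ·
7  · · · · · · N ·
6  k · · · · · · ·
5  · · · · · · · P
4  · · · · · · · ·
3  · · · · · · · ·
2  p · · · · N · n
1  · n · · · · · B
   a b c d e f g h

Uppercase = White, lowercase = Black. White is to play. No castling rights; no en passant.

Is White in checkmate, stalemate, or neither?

neither

White to move; white king on d8.
In check: no.
Legal moves for White include: Ke8, Kc8, Ke7, Kd7, Kc7, Ne8, Ne6, Nf5, Ng4, Ne4, Nh3, Nd3, Nd1, Ba8, Bb7+, Bc6, Bd5, Be4, ... (list truncated; more exist).
White has legal moves and is not in check → neither.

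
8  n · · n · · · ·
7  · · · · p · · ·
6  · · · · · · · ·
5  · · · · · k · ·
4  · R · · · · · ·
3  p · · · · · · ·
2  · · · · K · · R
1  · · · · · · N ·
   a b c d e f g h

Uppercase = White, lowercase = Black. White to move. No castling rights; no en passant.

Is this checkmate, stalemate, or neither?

neither

White to move; white king on e2.
In check: no.
Legal moves for White include: Rb8, Rb7, Rb6, Rb5+, Rbh4, Rg4, Rf4+, Re4, Rd4, Rc4, Ra4, Rb3, Rb2, Rb1, Rh8, Rh7, Rh6, Rh5+, ... (list truncated; more exist).
White has legal moves and is not in check → neither.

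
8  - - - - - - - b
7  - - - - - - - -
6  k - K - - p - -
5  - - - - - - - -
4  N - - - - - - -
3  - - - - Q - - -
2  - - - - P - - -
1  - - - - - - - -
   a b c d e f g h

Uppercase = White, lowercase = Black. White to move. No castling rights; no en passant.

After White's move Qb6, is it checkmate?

After Qb6: black king on a6; in check: yes, from the white queen on b6.
King squares — a5: attacked by Qb6; b5: attacked by Qb6; b6: attacked by Na4; a7: attacked by Qb6; b7: attacked by Qb6.
Black has no legal moves → checkmate.

yes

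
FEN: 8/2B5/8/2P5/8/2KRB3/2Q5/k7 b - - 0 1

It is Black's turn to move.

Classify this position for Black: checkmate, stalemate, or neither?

Black to move; black king on a1.
In check: no.
King squares — b1: attacked by Qc2; a2: attacked by Qc2; b2: attacked by Qc2.
Legal moves for Black: none.
Not in check and no legal moves → stalemate.

stalemate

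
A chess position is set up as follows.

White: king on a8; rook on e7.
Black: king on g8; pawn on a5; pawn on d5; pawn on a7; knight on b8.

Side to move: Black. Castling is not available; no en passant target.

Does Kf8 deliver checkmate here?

After Kf8: white king on a8; in check: no.
White is not in check, so this cannot be checkmate.

no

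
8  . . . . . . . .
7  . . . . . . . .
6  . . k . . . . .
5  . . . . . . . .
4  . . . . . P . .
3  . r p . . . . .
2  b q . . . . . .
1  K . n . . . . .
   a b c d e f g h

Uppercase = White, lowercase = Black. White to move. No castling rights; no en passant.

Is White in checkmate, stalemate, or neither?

checkmate

White to move; white king on a1.
In check: yes, from the black queen on b2.
King squares — b1: attacked by Ba2; a2: attacked by Nc1; b2: attacked by Rb3.
Legal moves for White: none.
In check with no legal moves → checkmate.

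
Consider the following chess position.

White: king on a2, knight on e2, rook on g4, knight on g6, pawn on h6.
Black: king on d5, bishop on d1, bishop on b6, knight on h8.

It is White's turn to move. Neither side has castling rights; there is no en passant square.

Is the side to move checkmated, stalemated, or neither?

neither

White to move; white king on a2.
In check: no.
Legal moves for White include: Nxh8, Nf8, Ne7+, Ne5, Nh4, Ngf4+, Rg5+, Rh4, Rf4, Re4, Rd4+, Rc4, Rb4, Ra4, Rg3, Rg2, Rg1, Nef4+, ... (list truncated; more exist).
White has legal moves and is not in check → neither.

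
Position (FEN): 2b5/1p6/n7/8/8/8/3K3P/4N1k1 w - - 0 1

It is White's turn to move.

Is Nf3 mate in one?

no

After Nf3: black king on g1; in check: yes, from the white knight on f3.
Black has 4 legal replies: Kg2, Kf2, Kh1, Kf1.
In check but a legal move exists → not checkmate.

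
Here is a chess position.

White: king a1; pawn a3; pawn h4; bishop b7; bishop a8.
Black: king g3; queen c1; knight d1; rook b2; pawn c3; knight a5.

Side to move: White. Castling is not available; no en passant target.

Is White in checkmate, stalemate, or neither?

White to move; white king on a1.
In check: yes, from the black queen on c1.
King squares — b1: attacked by Qc1; a2: attacked by Rb2; b2: attacked by Qc1.
Legal moves for White: none.
In check with no legal moves → checkmate.

checkmate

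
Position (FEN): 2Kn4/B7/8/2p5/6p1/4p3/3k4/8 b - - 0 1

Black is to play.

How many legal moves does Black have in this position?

Black to move; king on d2.
In check: no.
Legal moves: Nf7, Nb7, Ne6, Nc6, Kd3, Kc3, Ke2, Kc2, Ke1, Kd1, Kc1, c4, g3, e2.
Count: 14.

14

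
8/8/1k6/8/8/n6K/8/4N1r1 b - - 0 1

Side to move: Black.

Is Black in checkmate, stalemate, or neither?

Black to move; black king on b6.
In check: no.
Legal moves for Black include: Kc7, Kb7, Ka7, Kc6, Ka6, Kc5, Kb5, Ka5, Nb5, Nc4, Nc2, Nb1, Rg8, Rg7, Rg6, Rg5, Rg4, Rg3+, ... (list truncated; more exist).
Black has legal moves and is not in check → neither.

neither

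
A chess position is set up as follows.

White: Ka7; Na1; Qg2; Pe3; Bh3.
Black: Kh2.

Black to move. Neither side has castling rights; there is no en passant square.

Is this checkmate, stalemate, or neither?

Black to move; black king on h2.
In check: yes, from the white queen on g2.
King squares — g1: attacked by Qg2; h1: attacked by Qg2; g2: attacked by Bh3; g3: attacked by Qg2; h3: attacked by Qg2.
Legal moves for Black: none.
In check with no legal moves → checkmate.

checkmate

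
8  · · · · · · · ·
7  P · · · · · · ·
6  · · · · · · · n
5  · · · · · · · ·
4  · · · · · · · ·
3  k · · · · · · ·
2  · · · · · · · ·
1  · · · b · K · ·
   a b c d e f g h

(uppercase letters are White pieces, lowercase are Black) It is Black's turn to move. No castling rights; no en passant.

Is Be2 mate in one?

no

After Be2: white king on f1; in check: yes, from the black bishop on e2.
White has 5 legal replies: Kg2, Kf2, Kxe2, Kg1, Ke1.
In check but a legal move exists → not checkmate.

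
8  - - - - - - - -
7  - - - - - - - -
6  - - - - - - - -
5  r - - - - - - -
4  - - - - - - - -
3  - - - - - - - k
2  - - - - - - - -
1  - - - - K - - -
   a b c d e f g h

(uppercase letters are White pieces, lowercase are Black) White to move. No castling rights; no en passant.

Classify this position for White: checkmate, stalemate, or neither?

neither

White to move; white king on e1.
In check: no.
Legal moves for White: Kf2, Ke2, Kd2, Kf1, Kd1.
White has 5 legal moves and is not in check → neither.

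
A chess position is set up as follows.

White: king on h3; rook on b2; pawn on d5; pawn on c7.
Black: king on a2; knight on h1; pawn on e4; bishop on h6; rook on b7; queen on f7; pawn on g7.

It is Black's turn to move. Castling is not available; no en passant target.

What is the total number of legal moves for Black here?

Black to move; king on a2.
In check: yes, from the white rook on b2.
Legal moves: Ka3, Kxb2, Ka1, Rxb2.
Count: 4.

4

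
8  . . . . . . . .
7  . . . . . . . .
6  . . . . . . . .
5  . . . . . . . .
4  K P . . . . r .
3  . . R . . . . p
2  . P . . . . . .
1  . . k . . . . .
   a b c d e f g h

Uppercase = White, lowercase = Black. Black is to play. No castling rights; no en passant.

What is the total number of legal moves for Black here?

4

Black to move; king on c1.
In check: yes, from the white rook on c3.
Legal moves: Kd2, Kxb2, Kd1, Kb1.
Count: 4.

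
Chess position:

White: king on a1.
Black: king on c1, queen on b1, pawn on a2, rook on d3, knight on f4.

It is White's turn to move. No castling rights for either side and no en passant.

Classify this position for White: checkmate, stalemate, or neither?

checkmate

White to move; white king on a1.
In check: yes, from the black queen on b1.
King squares — b1: attacked by Kc1; a2: attacked by Qb1; b2: attacked by Qb1.
Legal moves for White: none.
In check with no legal moves → checkmate.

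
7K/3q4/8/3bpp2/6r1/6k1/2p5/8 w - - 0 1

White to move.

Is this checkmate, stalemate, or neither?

White to move; white king on h8.
In check: no.
King squares — g7: attacked by Rg4; h7: attacked by Qd7; g8: attacked by Rg4.
Legal moves for White: none.
Not in check and no legal moves → stalemate.

stalemate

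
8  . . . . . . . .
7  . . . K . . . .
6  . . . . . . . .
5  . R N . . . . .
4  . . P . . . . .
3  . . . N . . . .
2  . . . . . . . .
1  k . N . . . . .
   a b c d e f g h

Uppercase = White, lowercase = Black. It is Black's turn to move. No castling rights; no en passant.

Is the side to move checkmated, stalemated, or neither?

stalemate

Black to move; black king on a1.
In check: no.
King squares — b1: attacked by Rb5; a2: attacked by Nc1; b2: attacked by Nd3.
Legal moves for Black: none.
Not in check and no legal moves → stalemate.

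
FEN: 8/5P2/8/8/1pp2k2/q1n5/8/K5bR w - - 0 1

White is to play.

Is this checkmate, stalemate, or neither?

White to move; white king on a1.
In check: yes, from the black queen on a3.
King squares — b1: attacked by Nc3; a2: attacked by Qa3; b2: attacked by Qa3.
Legal moves for White: none.
In check with no legal moves → checkmate.

checkmate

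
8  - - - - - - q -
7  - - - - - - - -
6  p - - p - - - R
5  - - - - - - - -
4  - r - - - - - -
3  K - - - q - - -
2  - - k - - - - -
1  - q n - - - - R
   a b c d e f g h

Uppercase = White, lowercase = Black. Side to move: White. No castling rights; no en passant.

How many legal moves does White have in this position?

0

White to move; king on a3.
In check: yes, from the black queen on e3.
Legal moves: none.
Count: 0.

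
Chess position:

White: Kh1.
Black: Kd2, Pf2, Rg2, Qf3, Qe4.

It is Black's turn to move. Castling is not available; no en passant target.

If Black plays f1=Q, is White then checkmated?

After f1=Q: white king on h1; in check: yes, from the black queen on f1.
King squares — g1: attacked by Qf1; g2: attacked by Qf1; h2: attacked by Rg2.
White has no legal moves → checkmate.

yes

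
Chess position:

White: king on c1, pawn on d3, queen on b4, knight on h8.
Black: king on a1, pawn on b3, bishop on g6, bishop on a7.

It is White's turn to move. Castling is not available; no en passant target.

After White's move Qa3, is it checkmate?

yes

After Qa3: black king on a1; in check: yes, from the white queen on a3.
King squares — b1: attacked by Kc1; a2: attacked by Qa3; b2: attacked by Kc1.
Black has no legal moves → checkmate.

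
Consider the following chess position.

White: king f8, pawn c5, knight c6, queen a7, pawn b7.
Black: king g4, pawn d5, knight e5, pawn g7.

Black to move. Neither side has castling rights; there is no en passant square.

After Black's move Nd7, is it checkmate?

After Nd7: white king on f8; in check: yes, from the black knight on d7.
White has 5 legal replies: Kg8, Ke8, Kxg7, Kf7, Ke7.
In check but a legal move exists → not checkmate.

no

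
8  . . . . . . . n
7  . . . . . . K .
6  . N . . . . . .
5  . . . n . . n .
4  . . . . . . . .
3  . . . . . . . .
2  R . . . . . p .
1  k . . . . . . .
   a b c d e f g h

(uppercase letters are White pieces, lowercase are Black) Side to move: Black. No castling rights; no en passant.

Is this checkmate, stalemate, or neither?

neither

Black to move; black king on a1.
In check: yes, from the white rook on a2.
King squares — b1: available; a2: available; b2: attacked by Ra2.
Legal moves for Black: Kxa2, Kb1.
Black is in check but has 2 legal moves → neither.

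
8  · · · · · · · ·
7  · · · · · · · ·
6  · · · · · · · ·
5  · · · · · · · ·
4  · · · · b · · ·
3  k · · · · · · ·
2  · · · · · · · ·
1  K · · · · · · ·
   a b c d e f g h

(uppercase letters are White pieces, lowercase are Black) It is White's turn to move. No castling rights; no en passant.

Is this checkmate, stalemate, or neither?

stalemate

White to move; white king on a1.
In check: no.
King squares — b1: attacked by Be4; a2: attacked by Ka3; b2: attacked by Ka3.
Legal moves for White: none.
Not in check and no legal moves → stalemate.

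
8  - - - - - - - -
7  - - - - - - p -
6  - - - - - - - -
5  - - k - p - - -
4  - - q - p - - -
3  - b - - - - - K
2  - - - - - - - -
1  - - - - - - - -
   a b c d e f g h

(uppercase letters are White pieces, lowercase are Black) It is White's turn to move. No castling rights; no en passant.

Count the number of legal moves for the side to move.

5

White to move; king on h3.
In check: no.
Legal moves: Kh4, Kg4, Kg3, Kh2, Kg2.
Count: 5.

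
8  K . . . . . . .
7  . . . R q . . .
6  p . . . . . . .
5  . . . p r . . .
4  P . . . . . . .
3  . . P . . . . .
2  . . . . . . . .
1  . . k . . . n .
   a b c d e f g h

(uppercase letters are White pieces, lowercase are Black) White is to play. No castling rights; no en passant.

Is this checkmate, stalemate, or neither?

neither

White to move; white king on a8.
In check: no.
Legal moves for White: Kb8, Kb7, Ka7, Rd8, Rxe7, Rc7, Rb7, Ra7, Rd6, Rxd5, a5, c4.
White has 12 legal moves and is not in check → neither.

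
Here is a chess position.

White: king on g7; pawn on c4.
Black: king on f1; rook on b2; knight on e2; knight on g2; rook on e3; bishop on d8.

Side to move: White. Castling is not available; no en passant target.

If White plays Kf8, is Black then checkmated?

After Kf8: black king on f1; in check: no.
Black is not in check, so this cannot be checkmate.

no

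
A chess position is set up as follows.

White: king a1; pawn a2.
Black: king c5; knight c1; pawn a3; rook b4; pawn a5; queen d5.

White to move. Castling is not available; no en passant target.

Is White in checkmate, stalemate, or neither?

stalemate

White to move; white king on a1.
In check: no.
King squares — b1: attacked by Rb4; a2: own pawn; b2: attacked by Pa3.
Legal moves for White: none.
Not in check and no legal moves → stalemate.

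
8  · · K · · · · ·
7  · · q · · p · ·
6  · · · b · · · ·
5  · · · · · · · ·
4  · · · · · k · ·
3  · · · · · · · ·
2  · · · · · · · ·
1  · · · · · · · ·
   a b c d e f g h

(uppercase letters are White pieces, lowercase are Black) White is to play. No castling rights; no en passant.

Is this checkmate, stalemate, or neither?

White to move; white king on c8.
In check: yes, from the black queen on c7.
King squares — b7: attacked by Qc7; c7: attacked by Bd6; d7: attacked by Qc7; b8: attacked by Qc7; d8: attacked by Qc7.
Legal moves for White: none.
In check with no legal moves → checkmate.

checkmate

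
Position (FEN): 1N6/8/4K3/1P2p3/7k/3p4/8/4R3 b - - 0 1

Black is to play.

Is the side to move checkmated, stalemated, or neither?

Black to move; black king on h4.
In check: no.
Legal moves for Black: Kh5, Kg5, Kg4, Kh3, Kg3, e4, d2.
Black has 7 legal moves and is not in check → neither.

neither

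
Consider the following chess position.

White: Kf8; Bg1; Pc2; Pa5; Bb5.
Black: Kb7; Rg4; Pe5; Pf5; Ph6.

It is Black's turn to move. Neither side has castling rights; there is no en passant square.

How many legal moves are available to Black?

21

Black to move; king on b7.
In check: no.
Legal moves: Kc8, Kb8, Ka8, Kc7, Rg8+, Rg7, Rg6, Rg5, Rh4, Rf4, Re4, Rd4, Rc4, Rb4, Ra4, Rg3, Rg2, Rxg1, h5, f4, e4.
Count: 21.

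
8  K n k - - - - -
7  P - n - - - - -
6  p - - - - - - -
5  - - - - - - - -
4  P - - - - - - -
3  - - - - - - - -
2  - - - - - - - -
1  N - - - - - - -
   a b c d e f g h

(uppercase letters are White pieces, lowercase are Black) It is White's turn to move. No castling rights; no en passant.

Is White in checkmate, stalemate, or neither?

checkmate

White to move; white king on a8.
In check: yes, from the black knight on c7.
King squares — a7: own pawn; b7: attacked by Kc8; b8: attacked by Kc8.
Legal moves for White: none.
In check with no legal moves → checkmate.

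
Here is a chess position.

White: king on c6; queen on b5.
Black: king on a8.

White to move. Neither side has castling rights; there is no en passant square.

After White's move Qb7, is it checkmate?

After Qb7: black king on a8; in check: yes, from the white queen on b7.
King squares — a7: attacked by Qb7; b7: attacked by Kc6; b8: attacked by Qb7.
Black has no legal moves → checkmate.

yes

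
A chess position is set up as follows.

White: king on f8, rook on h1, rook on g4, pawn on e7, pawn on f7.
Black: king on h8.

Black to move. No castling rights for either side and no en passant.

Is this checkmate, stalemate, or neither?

checkmate

Black to move; black king on h8.
In check: yes, from the white rook on h1.
King squares — g7: attacked by Rg4; h7: attacked by Rh1; g8: attacked by Rg4.
Legal moves for Black: none.
In check with no legal moves → checkmate.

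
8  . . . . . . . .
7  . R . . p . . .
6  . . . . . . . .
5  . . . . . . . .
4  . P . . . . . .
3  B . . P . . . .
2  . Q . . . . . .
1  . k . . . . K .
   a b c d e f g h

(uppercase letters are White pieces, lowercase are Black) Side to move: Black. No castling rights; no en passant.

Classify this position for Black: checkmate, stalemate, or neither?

checkmate

Black to move; black king on b1.
In check: yes, from the white queen on b2.
King squares — a1: attacked by Qb2; c1: attacked by Qb2; a2: attacked by Qb2; b2: attacked by Ba3; c2: attacked by Qb2.
Legal moves for Black: none.
In check with no legal moves → checkmate.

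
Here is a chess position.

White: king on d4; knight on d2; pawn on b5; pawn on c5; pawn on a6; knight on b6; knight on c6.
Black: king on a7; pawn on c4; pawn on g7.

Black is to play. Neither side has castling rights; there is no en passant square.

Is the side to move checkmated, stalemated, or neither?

checkmate

Black to move; black king on a7.
In check: yes, from the white knight on c6.
King squares — a6: attacked by Pb5; b6: attacked by Pc5; b7: attacked by Pa6; a8: attacked by Nb6; b8: attacked by Nc6.
Legal moves for Black: none.
In check with no legal moves → checkmate.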